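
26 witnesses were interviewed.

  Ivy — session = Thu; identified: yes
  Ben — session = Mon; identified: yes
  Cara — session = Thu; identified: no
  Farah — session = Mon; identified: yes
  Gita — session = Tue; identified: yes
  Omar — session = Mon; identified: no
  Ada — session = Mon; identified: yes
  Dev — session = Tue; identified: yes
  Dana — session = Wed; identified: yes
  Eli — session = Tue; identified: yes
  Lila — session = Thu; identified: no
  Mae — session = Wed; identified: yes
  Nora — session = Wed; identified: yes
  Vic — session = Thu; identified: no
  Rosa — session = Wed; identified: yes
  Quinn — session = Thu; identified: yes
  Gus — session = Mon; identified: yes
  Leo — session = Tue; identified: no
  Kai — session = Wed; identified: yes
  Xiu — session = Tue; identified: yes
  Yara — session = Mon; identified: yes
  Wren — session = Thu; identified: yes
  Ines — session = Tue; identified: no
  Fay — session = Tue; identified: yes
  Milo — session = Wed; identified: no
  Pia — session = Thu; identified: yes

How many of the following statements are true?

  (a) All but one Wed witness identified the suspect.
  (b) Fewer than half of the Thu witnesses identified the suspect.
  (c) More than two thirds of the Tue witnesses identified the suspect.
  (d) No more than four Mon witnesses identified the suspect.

(a) Wed: |A| = 6, |A ∩ B| = 5; needs |A ∖ B| = 1 — true.
(b) Thu: |A| = 7, |A ∩ B| = 4; needs |A ∩ B| < |A ∖ B| — false.
(c) Tue: |A| = 7, |A ∩ B| = 5; needs |A ∩ B| / |A| > 2/3 — true.
(d) Mon: |A| = 6, |A ∩ B| = 5; needs |A ∩ B| ≤ 4 — false.

2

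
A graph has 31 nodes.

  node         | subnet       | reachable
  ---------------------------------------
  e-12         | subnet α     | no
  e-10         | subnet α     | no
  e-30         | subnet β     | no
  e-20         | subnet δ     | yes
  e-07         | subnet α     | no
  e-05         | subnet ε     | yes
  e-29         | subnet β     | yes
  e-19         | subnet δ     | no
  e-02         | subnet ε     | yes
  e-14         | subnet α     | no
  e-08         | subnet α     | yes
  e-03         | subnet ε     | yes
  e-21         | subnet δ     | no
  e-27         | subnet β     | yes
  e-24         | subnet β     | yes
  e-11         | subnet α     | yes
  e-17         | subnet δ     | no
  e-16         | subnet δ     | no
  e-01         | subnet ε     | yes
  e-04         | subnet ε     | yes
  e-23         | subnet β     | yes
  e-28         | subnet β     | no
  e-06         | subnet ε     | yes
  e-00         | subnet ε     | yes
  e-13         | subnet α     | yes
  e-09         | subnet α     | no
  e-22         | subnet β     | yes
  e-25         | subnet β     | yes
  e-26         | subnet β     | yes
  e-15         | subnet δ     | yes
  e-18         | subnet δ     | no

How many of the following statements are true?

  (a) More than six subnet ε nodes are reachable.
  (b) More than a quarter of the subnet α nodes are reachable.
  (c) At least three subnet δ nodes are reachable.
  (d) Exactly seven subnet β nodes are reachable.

3

(a) subnet ε: |A| = 7, |A ∩ B| = 7; needs |A ∩ B| > 6 — true.
(b) subnet α: |A| = 8, |A ∩ B| = 3; needs |A ∩ B| / |A| > 1/4 — true.
(c) subnet δ: |A| = 7, |A ∩ B| = 2; needs |A ∩ B| ≥ 3 — false.
(d) subnet β: |A| = 9, |A ∩ B| = 7; needs |A ∩ B| = 7 — true.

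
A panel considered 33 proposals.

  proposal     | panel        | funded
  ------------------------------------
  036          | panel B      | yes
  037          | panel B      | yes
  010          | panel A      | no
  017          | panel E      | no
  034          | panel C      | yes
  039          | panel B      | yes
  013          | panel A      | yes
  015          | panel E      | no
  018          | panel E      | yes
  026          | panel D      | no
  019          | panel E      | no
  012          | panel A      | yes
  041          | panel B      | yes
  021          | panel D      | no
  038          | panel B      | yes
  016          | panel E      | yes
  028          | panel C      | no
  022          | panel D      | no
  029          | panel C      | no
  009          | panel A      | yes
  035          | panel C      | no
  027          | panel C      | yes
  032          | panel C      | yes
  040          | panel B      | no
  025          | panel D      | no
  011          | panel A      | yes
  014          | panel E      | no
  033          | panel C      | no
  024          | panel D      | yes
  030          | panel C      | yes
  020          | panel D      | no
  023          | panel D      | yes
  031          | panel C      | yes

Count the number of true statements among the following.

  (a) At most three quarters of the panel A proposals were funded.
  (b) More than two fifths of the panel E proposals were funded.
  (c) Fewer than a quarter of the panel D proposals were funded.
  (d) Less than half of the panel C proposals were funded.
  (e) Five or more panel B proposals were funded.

(a) panel A: |A| = 5, |A ∩ B| = 4; needs |A ∩ B| / |A| ≤ 3/4 — false.
(b) panel E: |A| = 6, |A ∩ B| = 2; needs |A ∩ B| / |A| > 2/5 — false.
(c) panel D: |A| = 7, |A ∩ B| = 2; needs |A ∩ B| / |A| < 1/4 — false.
(d) panel C: |A| = 9, |A ∩ B| = 5; needs |A ∩ B| < |A ∖ B| — false.
(e) panel B: |A| = 6, |A ∩ B| = 5; needs |A ∩ B| ≥ 5 — true.

1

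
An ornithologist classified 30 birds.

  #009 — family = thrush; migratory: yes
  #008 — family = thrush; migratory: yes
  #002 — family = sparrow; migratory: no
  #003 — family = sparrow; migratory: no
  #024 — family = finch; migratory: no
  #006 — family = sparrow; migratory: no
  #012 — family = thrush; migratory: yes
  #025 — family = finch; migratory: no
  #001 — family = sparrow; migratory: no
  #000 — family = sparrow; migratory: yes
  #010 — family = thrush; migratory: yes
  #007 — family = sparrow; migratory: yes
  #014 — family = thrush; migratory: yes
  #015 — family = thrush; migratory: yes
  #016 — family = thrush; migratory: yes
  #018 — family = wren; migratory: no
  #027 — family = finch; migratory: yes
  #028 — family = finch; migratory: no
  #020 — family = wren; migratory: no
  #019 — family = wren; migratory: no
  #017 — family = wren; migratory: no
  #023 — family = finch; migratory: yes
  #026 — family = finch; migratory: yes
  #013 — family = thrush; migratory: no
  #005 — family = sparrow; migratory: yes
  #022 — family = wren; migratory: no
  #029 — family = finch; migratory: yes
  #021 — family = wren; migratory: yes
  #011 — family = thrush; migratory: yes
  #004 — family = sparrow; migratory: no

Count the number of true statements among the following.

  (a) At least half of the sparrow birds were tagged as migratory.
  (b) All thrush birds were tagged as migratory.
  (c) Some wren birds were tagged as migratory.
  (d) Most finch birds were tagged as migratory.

(a) sparrow: |A| = 8, |A ∩ B| = 3; needs |A ∩ B| ≥ |A ∖ B| — false.
(b) thrush: |A| = 9, |A ∩ B| = 8; needs A ⊆ B, i.e. every element of A is in B (|A ∖ B| = 0) — false.
(c) wren: |A| = 6, |A ∩ B| = 1; needs A ∩ B ≠ ∅ (|A ∩ B| ≥ 1) — true.
(d) finch: |A| = 7, |A ∩ B| = 4; needs |A ∩ B| > |A ∖ B| — true.

2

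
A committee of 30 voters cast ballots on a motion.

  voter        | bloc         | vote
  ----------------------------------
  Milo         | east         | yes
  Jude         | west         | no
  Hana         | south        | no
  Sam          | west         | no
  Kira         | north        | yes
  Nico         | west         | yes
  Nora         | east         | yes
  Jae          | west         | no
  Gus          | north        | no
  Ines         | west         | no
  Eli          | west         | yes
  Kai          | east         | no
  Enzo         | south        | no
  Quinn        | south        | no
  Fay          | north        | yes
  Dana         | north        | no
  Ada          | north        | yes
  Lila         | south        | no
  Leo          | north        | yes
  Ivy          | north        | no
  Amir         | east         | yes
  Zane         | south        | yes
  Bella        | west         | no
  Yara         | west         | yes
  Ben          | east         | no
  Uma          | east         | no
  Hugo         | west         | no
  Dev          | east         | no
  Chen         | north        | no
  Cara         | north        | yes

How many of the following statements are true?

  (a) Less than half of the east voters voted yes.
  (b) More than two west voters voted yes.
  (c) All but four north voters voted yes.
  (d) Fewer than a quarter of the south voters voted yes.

4

(a) east: |A| = 7, |A ∩ B| = 3; needs |A ∩ B| < |A ∖ B| — true.
(b) west: |A| = 9, |A ∩ B| = 3; needs |A ∩ B| > 2 — true.
(c) north: |A| = 9, |A ∩ B| = 5; needs |A ∖ B| = 4 — true.
(d) south: |A| = 5, |A ∩ B| = 1; needs |A ∩ B| / |A| < 1/4 — true.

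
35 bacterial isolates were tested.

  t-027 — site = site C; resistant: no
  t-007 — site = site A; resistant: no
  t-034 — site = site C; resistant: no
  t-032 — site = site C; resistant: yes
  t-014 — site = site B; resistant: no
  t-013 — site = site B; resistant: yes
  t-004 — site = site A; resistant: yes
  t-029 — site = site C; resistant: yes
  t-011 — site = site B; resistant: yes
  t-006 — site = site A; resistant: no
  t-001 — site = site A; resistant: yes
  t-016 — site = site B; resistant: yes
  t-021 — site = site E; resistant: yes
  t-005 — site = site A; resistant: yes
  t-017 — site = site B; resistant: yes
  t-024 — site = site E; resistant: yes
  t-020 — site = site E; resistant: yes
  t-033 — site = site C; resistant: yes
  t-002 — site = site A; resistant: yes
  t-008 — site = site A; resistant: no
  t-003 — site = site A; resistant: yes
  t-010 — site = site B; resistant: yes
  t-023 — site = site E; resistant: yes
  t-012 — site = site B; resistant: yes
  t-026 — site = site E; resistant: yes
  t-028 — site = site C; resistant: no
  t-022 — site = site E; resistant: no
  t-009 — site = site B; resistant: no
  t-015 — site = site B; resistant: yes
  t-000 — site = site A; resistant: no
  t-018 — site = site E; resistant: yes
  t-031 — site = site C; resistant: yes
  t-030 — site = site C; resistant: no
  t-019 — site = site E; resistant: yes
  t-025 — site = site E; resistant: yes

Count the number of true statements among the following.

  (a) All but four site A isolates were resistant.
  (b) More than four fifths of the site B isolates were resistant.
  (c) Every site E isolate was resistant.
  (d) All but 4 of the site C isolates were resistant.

(a) site A: |A| = 9, |A ∩ B| = 5; needs |A ∖ B| = 4 — true.
(b) site B: |A| = 9, |A ∩ B| = 7; needs |A ∩ B| / |A| > 4/5 — false.
(c) site E: |A| = 9, |A ∩ B| = 8; needs A ⊆ B, i.e. every element of A is in B (|A ∖ B| = 0) — false.
(d) site C: |A| = 8, |A ∩ B| = 4; needs |A ∖ B| = 4 — true.

2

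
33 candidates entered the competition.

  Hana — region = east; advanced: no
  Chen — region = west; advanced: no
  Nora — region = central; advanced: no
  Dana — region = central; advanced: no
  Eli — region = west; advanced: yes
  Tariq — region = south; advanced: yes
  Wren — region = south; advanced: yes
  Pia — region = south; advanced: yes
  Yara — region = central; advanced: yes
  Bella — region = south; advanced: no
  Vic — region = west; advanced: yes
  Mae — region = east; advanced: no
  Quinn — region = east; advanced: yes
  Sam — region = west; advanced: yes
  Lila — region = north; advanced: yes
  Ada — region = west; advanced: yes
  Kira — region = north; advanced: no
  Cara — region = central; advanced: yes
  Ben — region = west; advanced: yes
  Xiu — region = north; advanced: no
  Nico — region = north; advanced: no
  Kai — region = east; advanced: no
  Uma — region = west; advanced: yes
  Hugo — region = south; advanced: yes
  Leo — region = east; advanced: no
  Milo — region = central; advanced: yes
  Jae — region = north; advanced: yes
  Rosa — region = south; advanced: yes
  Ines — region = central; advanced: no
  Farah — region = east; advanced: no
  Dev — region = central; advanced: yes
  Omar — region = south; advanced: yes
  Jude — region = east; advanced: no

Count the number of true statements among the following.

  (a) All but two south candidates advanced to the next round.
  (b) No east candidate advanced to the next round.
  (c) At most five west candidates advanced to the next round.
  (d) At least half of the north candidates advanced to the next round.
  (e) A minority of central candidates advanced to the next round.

(a) south: |A| = 7, |A ∩ B| = 6; needs |A ∖ B| = 2 — false.
(b) east: |A| = 7, |A ∩ B| = 1; needs A ∩ B = ∅ (|A ∩ B| = 0) — false.
(c) west: |A| = 7, |A ∩ B| = 6; needs |A ∩ B| ≤ 5 — false.
(d) north: |A| = 5, |A ∩ B| = 2; needs |A ∩ B| ≥ |A ∖ B| — false.
(e) central: |A| = 7, |A ∩ B| = 4; needs |A ∩ B| < |A ∖ B| — false.

0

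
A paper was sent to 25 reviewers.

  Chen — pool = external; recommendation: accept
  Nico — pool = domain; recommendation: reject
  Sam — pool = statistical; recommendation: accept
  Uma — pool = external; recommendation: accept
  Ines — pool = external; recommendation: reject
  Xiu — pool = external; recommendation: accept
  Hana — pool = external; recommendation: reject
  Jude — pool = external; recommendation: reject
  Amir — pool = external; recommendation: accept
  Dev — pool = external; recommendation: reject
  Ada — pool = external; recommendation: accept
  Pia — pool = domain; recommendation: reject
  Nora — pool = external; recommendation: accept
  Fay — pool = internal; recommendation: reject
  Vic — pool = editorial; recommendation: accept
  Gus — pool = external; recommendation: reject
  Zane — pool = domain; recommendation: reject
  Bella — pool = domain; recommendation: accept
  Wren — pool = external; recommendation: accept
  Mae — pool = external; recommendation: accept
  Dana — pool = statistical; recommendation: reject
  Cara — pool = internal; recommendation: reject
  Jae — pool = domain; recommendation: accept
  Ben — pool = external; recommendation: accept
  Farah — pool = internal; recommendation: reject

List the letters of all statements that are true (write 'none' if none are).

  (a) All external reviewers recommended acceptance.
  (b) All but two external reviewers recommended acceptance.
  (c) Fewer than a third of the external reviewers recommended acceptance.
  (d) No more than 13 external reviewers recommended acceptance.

(d)

|A| = 14, |A ∩ B| = 9, |A ∖ B| = 5.
(a) A ⊆ B, i.e. every element of A is in B (|A ∖ B| = 0): fails.
(b) |A ∖ B| = 2: fails.
(c) |A ∩ B| / |A| < 1/3: fails.
(d) |A ∩ B| ≤ 13: holds.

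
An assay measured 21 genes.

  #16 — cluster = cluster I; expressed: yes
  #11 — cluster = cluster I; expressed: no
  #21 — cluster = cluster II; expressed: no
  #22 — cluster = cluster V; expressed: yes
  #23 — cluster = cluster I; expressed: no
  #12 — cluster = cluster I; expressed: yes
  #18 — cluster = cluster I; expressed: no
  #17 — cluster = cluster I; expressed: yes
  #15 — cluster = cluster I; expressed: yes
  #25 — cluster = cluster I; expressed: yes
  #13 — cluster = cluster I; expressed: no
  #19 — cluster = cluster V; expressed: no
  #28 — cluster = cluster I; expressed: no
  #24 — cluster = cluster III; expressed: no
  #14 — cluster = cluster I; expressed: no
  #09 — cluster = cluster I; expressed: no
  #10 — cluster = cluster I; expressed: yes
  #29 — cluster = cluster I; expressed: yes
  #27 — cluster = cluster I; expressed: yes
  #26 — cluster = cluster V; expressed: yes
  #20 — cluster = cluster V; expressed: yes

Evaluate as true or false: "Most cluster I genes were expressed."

True

'Most cluster I genes were expressed' holds iff |A ∩ B| > |A ∖ B|.
|A| = 15, |A ∩ B| = 8, |A ∖ B| = 7.
8 > 7, so the statement is true.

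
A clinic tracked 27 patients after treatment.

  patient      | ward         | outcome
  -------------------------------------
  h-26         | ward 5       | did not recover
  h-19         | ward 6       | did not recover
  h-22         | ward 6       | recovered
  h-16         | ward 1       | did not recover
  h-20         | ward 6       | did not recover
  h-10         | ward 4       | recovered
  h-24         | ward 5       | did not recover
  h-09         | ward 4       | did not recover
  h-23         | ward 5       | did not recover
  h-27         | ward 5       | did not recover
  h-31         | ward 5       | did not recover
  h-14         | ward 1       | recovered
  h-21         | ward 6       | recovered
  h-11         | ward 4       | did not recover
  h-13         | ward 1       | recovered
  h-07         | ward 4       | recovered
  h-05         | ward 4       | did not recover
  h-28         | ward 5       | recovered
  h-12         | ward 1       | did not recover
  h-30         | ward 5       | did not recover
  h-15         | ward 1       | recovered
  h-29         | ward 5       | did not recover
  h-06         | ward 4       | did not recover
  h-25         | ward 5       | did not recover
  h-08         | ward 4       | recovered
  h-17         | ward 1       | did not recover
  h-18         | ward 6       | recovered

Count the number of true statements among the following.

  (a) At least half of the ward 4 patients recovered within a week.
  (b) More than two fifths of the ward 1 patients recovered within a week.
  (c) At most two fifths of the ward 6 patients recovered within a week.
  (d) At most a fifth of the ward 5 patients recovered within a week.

2

(a) ward 4: |A| = 7, |A ∩ B| = 3; needs |A ∩ B| ≥ |A ∖ B| — false.
(b) ward 1: |A| = 6, |A ∩ B| = 3; needs |A ∩ B| / |A| > 2/5 — true.
(c) ward 6: |A| = 5, |A ∩ B| = 3; needs |A ∩ B| / |A| ≤ 2/5 — false.
(d) ward 5: |A| = 9, |A ∩ B| = 1; needs |A ∩ B| / |A| ≤ 1/5 — true.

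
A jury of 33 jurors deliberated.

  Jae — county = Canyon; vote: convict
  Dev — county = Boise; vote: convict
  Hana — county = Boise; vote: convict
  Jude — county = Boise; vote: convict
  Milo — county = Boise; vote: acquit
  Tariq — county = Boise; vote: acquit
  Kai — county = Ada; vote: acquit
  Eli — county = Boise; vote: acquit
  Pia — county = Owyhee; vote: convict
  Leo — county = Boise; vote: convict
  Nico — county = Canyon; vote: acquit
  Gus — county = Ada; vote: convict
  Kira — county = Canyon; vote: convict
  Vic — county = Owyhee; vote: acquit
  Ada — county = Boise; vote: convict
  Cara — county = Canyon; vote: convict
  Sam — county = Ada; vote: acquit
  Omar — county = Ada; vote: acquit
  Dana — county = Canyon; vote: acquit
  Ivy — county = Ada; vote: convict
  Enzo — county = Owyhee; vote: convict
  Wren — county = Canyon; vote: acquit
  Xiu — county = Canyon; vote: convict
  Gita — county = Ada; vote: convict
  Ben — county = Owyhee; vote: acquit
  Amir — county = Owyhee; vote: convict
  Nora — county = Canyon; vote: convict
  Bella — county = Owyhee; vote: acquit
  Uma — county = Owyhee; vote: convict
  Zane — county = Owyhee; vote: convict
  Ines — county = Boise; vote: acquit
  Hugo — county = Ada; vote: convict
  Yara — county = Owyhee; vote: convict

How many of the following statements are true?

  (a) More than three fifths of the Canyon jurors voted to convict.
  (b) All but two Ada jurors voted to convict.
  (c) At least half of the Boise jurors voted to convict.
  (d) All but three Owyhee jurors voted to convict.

(a) Canyon: |A| = 8, |A ∩ B| = 5; needs |A ∩ B| / |A| > 3/5 — true.
(b) Ada: |A| = 7, |A ∩ B| = 4; needs |A ∖ B| = 2 — false.
(c) Boise: |A| = 9, |A ∩ B| = 5; needs |A ∩ B| ≥ |A ∖ B| — true.
(d) Owyhee: |A| = 9, |A ∩ B| = 6; needs |A ∖ B| = 3 — true.

3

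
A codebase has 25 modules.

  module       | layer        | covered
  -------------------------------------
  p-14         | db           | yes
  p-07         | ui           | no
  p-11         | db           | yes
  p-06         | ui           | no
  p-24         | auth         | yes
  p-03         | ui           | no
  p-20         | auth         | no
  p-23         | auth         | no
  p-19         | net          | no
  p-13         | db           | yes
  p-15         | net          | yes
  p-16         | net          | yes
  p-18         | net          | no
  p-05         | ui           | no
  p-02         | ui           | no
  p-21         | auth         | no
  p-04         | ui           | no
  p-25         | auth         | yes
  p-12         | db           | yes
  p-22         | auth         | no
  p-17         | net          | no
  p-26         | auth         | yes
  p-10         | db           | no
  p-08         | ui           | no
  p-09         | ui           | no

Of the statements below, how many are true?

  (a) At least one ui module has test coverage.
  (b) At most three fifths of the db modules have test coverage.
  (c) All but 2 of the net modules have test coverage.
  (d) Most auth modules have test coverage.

(a) ui: |A| = 8, |A ∩ B| = 0; needs A ∩ B ≠ ∅ (|A ∩ B| ≥ 1) — false.
(b) db: |A| = 5, |A ∩ B| = 4; needs |A ∩ B| / |A| ≤ 3/5 — false.
(c) net: |A| = 5, |A ∩ B| = 2; needs |A ∖ B| = 2 — false.
(d) auth: |A| = 7, |A ∩ B| = 3; needs |A ∩ B| > |A ∖ B| — false.

0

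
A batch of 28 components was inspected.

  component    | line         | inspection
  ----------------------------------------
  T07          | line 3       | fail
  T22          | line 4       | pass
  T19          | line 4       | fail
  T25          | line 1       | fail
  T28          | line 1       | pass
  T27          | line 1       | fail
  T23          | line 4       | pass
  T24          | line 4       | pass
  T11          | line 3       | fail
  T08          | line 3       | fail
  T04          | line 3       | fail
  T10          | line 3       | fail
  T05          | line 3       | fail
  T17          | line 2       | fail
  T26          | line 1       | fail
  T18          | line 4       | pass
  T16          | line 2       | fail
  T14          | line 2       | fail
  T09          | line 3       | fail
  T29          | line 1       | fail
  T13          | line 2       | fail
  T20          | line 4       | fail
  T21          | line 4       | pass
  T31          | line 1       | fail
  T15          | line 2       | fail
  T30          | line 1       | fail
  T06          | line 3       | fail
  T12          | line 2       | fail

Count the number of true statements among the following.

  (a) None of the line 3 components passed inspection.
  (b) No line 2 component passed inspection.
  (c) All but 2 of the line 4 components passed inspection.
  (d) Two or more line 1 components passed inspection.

3

(a) line 3: |A| = 8, |A ∩ B| = 0; needs A ∩ B = ∅ (|A ∩ B| = 0) — true.
(b) line 2: |A| = 6, |A ∩ B| = 0; needs A ∩ B = ∅ (|A ∩ B| = 0) — true.
(c) line 4: |A| = 7, |A ∩ B| = 5; needs |A ∖ B| = 2 — true.
(d) line 1: |A| = 7, |A ∩ B| = 1; needs |A ∩ B| ≥ 2 — false.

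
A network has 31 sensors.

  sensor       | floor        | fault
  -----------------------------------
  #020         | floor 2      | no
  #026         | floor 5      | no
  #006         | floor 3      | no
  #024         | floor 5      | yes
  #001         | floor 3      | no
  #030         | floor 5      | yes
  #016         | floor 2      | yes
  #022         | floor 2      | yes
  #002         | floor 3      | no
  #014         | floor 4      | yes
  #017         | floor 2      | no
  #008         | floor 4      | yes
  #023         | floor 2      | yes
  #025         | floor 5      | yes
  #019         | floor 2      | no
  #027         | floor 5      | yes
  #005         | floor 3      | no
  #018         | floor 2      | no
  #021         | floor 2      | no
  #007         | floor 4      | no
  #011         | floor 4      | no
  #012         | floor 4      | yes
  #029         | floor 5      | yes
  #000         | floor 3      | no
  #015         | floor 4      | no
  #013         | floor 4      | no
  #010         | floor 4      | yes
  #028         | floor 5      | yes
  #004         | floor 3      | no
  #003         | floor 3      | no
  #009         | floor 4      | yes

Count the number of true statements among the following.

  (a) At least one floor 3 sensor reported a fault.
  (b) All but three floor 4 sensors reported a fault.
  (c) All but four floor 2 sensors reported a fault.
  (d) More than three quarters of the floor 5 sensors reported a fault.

1

(a) floor 3: |A| = 7, |A ∩ B| = 0; needs A ∩ B ≠ ∅ (|A ∩ B| ≥ 1) — false.
(b) floor 4: |A| = 9, |A ∩ B| = 5; needs |A ∖ B| = 3 — false.
(c) floor 2: |A| = 8, |A ∩ B| = 3; needs |A ∖ B| = 4 — false.
(d) floor 5: |A| = 7, |A ∩ B| = 6; needs |A ∩ B| / |A| > 3/4 — true.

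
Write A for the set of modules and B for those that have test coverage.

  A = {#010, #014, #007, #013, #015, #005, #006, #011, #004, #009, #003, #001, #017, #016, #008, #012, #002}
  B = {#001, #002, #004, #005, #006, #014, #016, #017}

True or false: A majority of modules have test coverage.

Truth condition: |A ∩ B| > |A ∖ B|.
|A| = 17, |A ∩ B| = 8, |A ∖ B| = 9.
8 < 9, so the statement is false.

False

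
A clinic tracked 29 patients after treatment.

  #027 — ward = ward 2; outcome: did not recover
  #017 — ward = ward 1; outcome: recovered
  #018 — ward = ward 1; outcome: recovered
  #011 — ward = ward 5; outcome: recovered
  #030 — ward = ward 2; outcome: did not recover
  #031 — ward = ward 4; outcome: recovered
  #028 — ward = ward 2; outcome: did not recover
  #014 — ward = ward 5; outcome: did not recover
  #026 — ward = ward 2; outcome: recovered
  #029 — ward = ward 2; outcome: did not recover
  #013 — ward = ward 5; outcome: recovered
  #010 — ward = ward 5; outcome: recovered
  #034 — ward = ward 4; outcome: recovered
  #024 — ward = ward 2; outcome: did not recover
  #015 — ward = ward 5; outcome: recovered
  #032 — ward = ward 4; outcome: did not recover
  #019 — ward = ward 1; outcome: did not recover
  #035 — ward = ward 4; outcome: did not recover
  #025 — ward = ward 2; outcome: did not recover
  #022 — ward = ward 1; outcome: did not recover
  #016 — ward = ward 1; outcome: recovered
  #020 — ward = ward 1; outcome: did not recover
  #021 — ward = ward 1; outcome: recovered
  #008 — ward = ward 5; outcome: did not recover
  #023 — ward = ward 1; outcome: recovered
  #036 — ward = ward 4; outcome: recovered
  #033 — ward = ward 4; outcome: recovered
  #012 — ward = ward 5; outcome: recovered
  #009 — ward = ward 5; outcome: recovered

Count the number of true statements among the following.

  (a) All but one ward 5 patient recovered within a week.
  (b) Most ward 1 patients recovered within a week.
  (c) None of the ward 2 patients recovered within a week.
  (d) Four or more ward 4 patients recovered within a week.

(a) ward 5: |A| = 8, |A ∩ B| = 6; needs |A ∖ B| = 1 — false.
(b) ward 1: |A| = 8, |A ∩ B| = 5; needs |A ∩ B| > |A ∖ B| — true.
(c) ward 2: |A| = 7, |A ∩ B| = 1; needs A ∩ B = ∅ (|A ∩ B| = 0) — false.
(d) ward 4: |A| = 6, |A ∩ B| = 4; needs |A ∩ B| ≥ 4 — true.

2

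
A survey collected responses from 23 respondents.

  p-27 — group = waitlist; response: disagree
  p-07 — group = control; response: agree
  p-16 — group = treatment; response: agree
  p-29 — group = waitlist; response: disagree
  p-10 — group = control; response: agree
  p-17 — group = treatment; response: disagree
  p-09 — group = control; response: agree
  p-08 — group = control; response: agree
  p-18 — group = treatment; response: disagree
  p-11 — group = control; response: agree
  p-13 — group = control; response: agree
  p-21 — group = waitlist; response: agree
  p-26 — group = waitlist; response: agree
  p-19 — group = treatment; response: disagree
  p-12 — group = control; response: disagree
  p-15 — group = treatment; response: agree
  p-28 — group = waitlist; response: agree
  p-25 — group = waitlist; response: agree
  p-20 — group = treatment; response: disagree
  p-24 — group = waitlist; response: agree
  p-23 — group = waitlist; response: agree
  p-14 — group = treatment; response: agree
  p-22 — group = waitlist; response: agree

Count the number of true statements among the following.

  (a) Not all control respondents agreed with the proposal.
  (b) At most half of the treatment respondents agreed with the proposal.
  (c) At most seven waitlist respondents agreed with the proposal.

3

(a) control: |A| = 7, |A ∩ B| = 6; needs A ⊄ B (|A ∖ B| ≥ 1) — true.
(b) treatment: |A| = 7, |A ∩ B| = 3; needs |A ∩ B| ≤ |A ∖ B| — true.
(c) waitlist: |A| = 9, |A ∩ B| = 7; needs |A ∩ B| ≤ 7 — true.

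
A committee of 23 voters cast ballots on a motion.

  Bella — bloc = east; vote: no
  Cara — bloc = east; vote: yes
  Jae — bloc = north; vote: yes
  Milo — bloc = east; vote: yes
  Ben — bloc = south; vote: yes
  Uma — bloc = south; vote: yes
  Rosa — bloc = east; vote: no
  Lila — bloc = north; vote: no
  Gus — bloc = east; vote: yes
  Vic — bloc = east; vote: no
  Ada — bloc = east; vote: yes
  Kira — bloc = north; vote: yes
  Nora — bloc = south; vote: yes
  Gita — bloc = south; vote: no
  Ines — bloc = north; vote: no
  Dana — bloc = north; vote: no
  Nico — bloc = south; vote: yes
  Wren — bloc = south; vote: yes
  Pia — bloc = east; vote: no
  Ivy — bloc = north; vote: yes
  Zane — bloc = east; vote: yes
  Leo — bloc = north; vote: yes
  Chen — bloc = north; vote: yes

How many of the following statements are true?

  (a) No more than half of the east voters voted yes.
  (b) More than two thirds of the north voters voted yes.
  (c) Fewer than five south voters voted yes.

(a) east: |A| = 9, |A ∩ B| = 5; needs |A ∩ B| ≤ |A ∖ B| — false.
(b) north: |A| = 8, |A ∩ B| = 5; needs |A ∩ B| / |A| > 2/3 — false.
(c) south: |A| = 6, |A ∩ B| = 5; needs |A ∩ B| < 5 — false.

0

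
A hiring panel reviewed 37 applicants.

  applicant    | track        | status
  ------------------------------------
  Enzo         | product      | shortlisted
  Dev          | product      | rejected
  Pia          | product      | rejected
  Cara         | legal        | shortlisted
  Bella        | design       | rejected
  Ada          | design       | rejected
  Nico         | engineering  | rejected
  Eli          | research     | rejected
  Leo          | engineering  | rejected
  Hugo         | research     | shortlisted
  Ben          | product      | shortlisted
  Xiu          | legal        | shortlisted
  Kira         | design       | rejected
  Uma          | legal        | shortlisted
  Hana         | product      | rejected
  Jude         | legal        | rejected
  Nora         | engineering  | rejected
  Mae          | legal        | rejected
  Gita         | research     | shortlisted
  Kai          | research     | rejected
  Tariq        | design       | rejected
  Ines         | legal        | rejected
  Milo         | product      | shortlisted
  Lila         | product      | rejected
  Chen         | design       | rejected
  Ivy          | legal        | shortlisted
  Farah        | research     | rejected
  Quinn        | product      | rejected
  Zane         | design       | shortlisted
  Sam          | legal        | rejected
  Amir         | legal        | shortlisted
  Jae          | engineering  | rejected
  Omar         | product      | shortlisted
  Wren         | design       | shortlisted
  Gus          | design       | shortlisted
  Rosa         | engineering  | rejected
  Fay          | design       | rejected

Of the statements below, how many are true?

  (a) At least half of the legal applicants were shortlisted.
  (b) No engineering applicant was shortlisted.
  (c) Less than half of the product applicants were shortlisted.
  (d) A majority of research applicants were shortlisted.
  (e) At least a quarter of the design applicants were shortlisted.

(a) legal: |A| = 9, |A ∩ B| = 5; needs |A ∩ B| ≥ |A ∖ B| — true.
(b) engineering: |A| = 5, |A ∩ B| = 0; needs A ∩ B = ∅ (|A ∩ B| = 0) — true.
(c) product: |A| = 9, |A ∩ B| = 4; needs |A ∩ B| < |A ∖ B| — true.
(d) research: |A| = 5, |A ∩ B| = 2; needs |A ∩ B| > |A ∖ B| — false.
(e) design: |A| = 9, |A ∩ B| = 3; needs |A ∩ B| / |A| ≥ 1/4 — true.

4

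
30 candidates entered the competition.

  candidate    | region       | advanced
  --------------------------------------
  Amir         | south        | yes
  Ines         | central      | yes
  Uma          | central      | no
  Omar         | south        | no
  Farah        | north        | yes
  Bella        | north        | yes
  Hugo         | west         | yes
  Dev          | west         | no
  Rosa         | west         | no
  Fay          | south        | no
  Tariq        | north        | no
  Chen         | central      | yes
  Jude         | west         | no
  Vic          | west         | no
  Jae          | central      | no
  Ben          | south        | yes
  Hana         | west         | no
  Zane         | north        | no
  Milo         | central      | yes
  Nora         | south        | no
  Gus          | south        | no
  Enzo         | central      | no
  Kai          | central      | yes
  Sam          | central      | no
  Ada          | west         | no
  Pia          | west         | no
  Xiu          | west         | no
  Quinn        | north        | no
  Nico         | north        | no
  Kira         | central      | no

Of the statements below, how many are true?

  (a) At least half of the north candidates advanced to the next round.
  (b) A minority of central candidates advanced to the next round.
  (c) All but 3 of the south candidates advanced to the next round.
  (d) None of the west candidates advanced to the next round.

1

(a) north: |A| = 6, |A ∩ B| = 2; needs |A ∩ B| ≥ |A ∖ B| — false.
(b) central: |A| = 9, |A ∩ B| = 4; needs |A ∩ B| < |A ∖ B| — true.
(c) south: |A| = 6, |A ∩ B| = 2; needs |A ∖ B| = 3 — false.
(d) west: |A| = 9, |A ∩ B| = 1; needs A ∩ B = ∅ (|A ∩ B| = 0) — false.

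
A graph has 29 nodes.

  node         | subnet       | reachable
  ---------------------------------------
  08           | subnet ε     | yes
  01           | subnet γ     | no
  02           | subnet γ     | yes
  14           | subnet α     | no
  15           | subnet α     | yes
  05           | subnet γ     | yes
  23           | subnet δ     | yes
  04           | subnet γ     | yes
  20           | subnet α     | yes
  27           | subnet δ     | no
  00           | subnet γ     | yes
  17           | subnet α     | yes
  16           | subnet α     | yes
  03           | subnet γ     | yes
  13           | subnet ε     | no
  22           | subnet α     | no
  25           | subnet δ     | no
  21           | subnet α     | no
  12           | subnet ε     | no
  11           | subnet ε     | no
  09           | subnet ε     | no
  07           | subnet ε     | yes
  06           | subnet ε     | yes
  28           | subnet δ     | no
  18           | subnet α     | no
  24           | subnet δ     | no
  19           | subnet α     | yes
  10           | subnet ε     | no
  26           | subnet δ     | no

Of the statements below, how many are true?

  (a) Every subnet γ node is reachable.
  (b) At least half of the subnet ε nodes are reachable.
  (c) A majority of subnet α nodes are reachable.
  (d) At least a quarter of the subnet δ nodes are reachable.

1

(a) subnet γ: |A| = 6, |A ∩ B| = 5; needs A ⊆ B, i.e. every element of A is in B (|A ∖ B| = 0) — false.
(b) subnet ε: |A| = 8, |A ∩ B| = 3; needs |A ∩ B| ≥ |A ∖ B| — false.
(c) subnet α: |A| = 9, |A ∩ B| = 5; needs |A ∩ B| > |A ∖ B| — true.
(d) subnet δ: |A| = 6, |A ∩ B| = 1; needs |A ∩ B| / |A| ≥ 1/4 — false.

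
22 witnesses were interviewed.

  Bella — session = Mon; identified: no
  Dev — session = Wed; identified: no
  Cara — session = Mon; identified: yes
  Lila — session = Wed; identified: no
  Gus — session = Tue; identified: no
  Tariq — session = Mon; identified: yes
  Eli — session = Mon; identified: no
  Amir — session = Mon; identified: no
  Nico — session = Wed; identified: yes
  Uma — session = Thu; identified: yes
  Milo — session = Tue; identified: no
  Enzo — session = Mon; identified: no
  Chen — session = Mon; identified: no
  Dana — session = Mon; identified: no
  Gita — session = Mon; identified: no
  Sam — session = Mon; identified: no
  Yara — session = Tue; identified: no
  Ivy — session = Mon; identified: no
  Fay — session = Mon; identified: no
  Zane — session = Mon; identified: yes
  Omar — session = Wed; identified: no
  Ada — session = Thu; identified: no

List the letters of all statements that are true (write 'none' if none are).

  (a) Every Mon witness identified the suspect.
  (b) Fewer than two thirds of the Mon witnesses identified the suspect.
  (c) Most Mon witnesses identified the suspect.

(b)

|A| = 13, |A ∩ B| = 3, |A ∖ B| = 10.
(a) A ⊆ B, i.e. every element of A is in B (|A ∖ B| = 0): fails.
(b) |A ∩ B| / |A| < 2/3: holds.
(c) |A ∩ B| > |A ∖ B|: fails.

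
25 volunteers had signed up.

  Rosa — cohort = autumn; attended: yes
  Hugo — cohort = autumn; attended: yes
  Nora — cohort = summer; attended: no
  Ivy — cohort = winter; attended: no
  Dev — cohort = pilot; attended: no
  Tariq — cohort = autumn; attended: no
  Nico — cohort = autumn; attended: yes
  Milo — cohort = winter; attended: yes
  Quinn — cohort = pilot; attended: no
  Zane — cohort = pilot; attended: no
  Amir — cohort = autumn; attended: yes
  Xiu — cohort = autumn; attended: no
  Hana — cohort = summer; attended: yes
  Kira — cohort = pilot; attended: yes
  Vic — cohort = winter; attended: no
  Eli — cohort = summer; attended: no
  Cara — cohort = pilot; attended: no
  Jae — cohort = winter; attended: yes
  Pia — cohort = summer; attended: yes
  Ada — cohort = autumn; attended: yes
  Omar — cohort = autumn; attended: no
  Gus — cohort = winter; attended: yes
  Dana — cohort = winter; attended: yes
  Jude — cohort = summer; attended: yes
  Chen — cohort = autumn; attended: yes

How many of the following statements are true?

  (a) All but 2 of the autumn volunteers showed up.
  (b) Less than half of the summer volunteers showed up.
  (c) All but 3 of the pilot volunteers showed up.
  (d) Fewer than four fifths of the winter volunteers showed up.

(a) autumn: |A| = 9, |A ∩ B| = 6; needs |A ∖ B| = 2 — false.
(b) summer: |A| = 5, |A ∩ B| = 3; needs |A ∩ B| < |A ∖ B| — false.
(c) pilot: |A| = 5, |A ∩ B| = 1; needs |A ∖ B| = 3 — false.
(d) winter: |A| = 6, |A ∩ B| = 4; needs |A ∩ B| / |A| < 4/5 — true.

1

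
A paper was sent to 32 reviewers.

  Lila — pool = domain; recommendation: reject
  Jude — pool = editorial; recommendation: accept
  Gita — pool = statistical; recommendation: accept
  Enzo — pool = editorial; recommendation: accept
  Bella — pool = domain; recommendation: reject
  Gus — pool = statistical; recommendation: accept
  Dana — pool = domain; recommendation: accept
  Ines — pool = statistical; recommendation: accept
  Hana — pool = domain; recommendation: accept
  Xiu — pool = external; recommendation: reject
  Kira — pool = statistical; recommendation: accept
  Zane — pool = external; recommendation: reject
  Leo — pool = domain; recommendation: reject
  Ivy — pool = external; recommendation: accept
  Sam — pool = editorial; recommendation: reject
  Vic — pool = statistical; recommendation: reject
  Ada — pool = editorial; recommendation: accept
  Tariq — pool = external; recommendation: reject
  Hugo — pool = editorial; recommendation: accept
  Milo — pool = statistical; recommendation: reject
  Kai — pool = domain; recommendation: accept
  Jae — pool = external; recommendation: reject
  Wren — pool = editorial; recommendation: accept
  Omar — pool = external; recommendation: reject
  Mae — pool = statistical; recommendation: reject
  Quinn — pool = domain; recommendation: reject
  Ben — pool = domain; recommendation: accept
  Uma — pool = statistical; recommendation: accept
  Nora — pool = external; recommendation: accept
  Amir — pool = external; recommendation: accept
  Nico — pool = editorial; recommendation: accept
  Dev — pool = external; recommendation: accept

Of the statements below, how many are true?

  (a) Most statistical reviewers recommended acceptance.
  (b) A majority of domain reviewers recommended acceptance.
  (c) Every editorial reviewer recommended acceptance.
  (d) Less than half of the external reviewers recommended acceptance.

(a) statistical: |A| = 8, |A ∩ B| = 5; needs |A ∩ B| > |A ∖ B| — true.
(b) domain: |A| = 8, |A ∩ B| = 4; needs |A ∩ B| > |A ∖ B| — false.
(c) editorial: |A| = 7, |A ∩ B| = 6; needs A ⊆ B, i.e. every element of A is in B (|A ∖ B| = 0) — false.
(d) external: |A| = 9, |A ∩ B| = 4; needs |A ∩ B| < |A ∖ B| — true.

2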